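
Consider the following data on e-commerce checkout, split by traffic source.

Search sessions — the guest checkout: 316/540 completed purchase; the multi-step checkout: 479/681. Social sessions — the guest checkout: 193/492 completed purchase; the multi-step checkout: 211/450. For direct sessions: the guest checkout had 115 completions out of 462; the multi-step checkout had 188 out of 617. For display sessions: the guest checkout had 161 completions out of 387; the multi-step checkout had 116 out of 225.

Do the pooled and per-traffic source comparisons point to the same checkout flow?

Search: the guest checkout 316/540 = 58.5%, the multi-step checkout 479/681 = 70.3% → the multi-step checkout
Social: the guest checkout 193/492 = 39.2%, the multi-step checkout 211/450 = 46.9% → the multi-step checkout
Direct: the guest checkout 115/462 = 24.9%, the multi-step checkout 188/617 = 30.5% → the multi-step checkout
Display: the guest checkout 161/387 = 41.6%, the multi-step checkout 116/225 = 51.6% → the multi-step checkout
Overall: the guest checkout 785/1881 = 41.7%, the multi-step checkout 994/1973 = 50.4% → the multi-step checkout
The multi-step checkout wins overall and in every traffic group — no reversal.

Yes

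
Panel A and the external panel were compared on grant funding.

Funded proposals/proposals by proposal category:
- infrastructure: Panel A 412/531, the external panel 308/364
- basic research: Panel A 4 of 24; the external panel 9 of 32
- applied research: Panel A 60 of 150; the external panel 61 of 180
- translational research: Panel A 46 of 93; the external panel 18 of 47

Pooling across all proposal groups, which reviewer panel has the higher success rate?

Infrastructure: Panel A 412/531 = 77.6%, the external panel 308/364 = 84.6% → the external panel
Basic research: Panel A 4/24 = 16.7%, the external panel 9/32 = 28.1% → the external panel
Applied research: Panel A 60/150 = 40.0%, the external panel 61/180 = 33.9% → Panel A
Translational research: Panel A 46/93 = 49.5%, the external panel 18/47 = 38.3% → Panel A
Overall: Panel A 522/798 = 65.4%, the external panel 396/623 = 63.6% → Panel A
(Neither sweeps every proposal group, but Panel A has the higher pooled rate.)

Panel A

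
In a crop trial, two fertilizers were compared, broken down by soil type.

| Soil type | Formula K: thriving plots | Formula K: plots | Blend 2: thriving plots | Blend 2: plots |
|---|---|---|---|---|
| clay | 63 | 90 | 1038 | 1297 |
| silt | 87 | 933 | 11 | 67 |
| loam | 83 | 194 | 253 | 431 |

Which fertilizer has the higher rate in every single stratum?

Clay: Formula K 63/90 = 70.0%, Blend 2 1038/1297 = 80.0% → Blend 2
Silt: Formula K 87/933 = 9.3%, Blend 2 11/67 = 16.4% → Blend 2
Loam: Formula K 83/194 = 42.8%, Blend 2 253/431 = 58.7% → Blend 2
Blend 2 has the higher rate in all 3 groups.

Blend 2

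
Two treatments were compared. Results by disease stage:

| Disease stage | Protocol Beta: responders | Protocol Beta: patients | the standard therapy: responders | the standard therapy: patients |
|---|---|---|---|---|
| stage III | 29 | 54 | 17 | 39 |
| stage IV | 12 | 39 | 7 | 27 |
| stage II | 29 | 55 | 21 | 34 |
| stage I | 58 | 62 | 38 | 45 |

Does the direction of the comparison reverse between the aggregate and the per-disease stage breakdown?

No

Stage III: Protocol Beta 29/54 = 53.7%, the standard therapy 17/39 = 43.6% → Protocol Beta
Stage IV: Protocol Beta 12/39 = 30.8%, the standard therapy 7/27 = 25.9% → Protocol Beta
Stage II: Protocol Beta 29/55 = 52.7%, the standard therapy 21/34 = 61.8% → the standard therapy
Stage I: Protocol Beta 58/62 = 93.5%, the standard therapy 38/45 = 84.4% → Protocol Beta
Overall: Protocol Beta 128/210 = 61.0%, the standard therapy 83/145 = 57.2% → Protocol Beta
Neither sweeps: Protocol Beta wins 3 of 4 groups, the standard therapy wins 1. Protocol Beta wins overall but not every group — no Simpson reversal.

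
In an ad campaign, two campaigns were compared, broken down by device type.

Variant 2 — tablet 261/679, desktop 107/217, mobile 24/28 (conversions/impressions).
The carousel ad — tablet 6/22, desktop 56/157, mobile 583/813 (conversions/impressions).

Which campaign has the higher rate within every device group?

Tablet: Variant 2 261/679 = 38.4%, the carousel ad 6/22 = 27.3% → Variant 2
Desktop: Variant 2 107/217 = 49.3%, the carousel ad 56/157 = 35.7% → Variant 2
Mobile: Variant 2 24/28 = 85.7%, the carousel ad 583/813 = 71.7% → Variant 2
Variant 2 has the higher rate in all 3 groups.

Variant 2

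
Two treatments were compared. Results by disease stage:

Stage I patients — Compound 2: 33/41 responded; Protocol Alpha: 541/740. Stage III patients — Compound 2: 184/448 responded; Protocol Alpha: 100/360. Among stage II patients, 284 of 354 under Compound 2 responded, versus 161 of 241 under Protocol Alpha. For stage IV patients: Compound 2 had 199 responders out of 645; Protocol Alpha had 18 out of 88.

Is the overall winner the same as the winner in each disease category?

No

Stage I: Compound 2 33/41 = 80.5%, Protocol Alpha 541/740 = 73.1% → Compound 2
Stage III: Compound 2 184/448 = 41.1%, Protocol Alpha 100/360 = 27.8% → Compound 2
Stage II: Compound 2 284/354 = 80.2%, Protocol Alpha 161/241 = 66.8% → Compound 2
Stage IV: Compound 2 199/645 = 30.9%, Protocol Alpha 18/88 = 20.5% → Compound 2
Overall: Compound 2 700/1488 = 47.0%, Protocol Alpha 820/1429 = 57.4% → Protocol Alpha
Compound 2 wins each disease group but Protocol Alpha wins overall — the comparison reverses. Compound 2's patients skew toward stage IV, which has a lower base rate.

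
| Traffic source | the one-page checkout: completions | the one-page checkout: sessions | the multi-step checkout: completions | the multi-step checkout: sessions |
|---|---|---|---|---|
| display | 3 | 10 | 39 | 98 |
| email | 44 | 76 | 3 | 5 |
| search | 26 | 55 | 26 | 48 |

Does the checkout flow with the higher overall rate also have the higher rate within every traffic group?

No

Display: the one-page checkout 3/10 = 30.0%, the multi-step checkout 39/98 = 39.8% → the multi-step checkout
Email: the one-page checkout 44/76 = 57.9%, the multi-step checkout 3/5 = 60.0% → the multi-step checkout
Search: the one-page checkout 26/55 = 47.3%, the multi-step checkout 26/48 = 54.2% → the multi-step checkout
Overall: the one-page checkout 73/141 = 51.8%, the multi-step checkout 68/151 = 45.0% → the one-page checkout
The multi-step checkout wins each traffic group but the one-page checkout wins overall — the comparison reverses. The multi-step checkout's sessions skew toward display, which has a lower base rate.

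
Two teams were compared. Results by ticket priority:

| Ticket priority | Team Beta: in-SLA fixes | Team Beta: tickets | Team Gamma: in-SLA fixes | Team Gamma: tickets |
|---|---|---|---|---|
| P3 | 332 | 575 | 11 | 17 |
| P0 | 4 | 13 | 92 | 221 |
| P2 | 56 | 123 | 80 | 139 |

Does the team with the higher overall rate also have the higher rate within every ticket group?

No

P3: Team Beta 332/575 = 57.7%, Team Gamma 11/17 = 64.7% → Team Gamma
P0: Team Beta 4/13 = 30.8%, Team Gamma 92/221 = 41.6% → Team Gamma
P2: Team Beta 56/123 = 45.5%, Team Gamma 80/139 = 57.6% → Team Gamma
Overall: Team Beta 392/711 = 55.1%, Team Gamma 183/377 = 48.5% → Team Beta
Team Gamma wins each ticket group but Team Beta wins overall — the comparison reverses. Team Gamma's tickets skew toward P0, which has a lower base rate.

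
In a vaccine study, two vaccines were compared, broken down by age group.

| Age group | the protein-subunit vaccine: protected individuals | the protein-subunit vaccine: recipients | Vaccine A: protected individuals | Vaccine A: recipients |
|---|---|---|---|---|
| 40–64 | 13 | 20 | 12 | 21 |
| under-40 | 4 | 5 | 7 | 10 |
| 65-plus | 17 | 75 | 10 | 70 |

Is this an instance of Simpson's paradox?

40–64: the protein-subunit vaccine 13/20 = 65.0%, Vaccine A 12/21 = 57.1% → the protein-subunit vaccine
Under-40: the protein-subunit vaccine 4/5 = 80.0%, Vaccine A 7/10 = 70.0% → the protein-subunit vaccine
65-plus: the protein-subunit vaccine 17/75 = 22.7%, Vaccine A 10/70 = 14.3% → the protein-subunit vaccine
Overall: the protein-subunit vaccine 34/100 = 34.0%, Vaccine A 29/101 = 28.7% → the protein-subunit vaccine
The protein-subunit vaccine wins overall and in every age group — no reversal.

No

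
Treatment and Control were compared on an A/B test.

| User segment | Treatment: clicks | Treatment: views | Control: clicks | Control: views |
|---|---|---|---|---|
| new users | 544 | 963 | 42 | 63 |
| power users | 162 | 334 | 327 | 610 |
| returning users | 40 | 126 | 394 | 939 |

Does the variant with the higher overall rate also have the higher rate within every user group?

No

New users: Treatment 544/963 = 56.5%, Control 42/63 = 66.7% → Control
Power users: Treatment 162/334 = 48.5%, Control 327/610 = 53.6% → Control
Returning users: Treatment 40/126 = 31.7%, Control 394/939 = 42.0% → Control
Overall: Treatment 746/1423 = 52.4%, Control 763/1612 = 47.3% → Treatment
Control wins each user group but Treatment wins overall — the comparison reverses. Control's views skew toward returning users, which has a lower base rate.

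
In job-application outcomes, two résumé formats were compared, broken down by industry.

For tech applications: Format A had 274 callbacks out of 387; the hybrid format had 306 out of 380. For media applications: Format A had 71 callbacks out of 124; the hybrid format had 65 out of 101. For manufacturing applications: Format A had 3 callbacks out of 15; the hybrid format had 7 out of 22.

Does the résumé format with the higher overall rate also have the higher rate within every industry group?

Tech: Format A 274/387 = 70.8%, the hybrid format 306/380 = 80.5% → the hybrid format
Media: Format A 71/124 = 57.3%, the hybrid format 65/101 = 64.4% → the hybrid format
Manufacturing: Format A 3/15 = 20.0%, the hybrid format 7/22 = 31.8% → the hybrid format
Overall: Format A 348/526 = 66.2%, the hybrid format 378/503 = 75.1% → the hybrid format
The hybrid format wins overall and in every industry group — no reversal.

Yes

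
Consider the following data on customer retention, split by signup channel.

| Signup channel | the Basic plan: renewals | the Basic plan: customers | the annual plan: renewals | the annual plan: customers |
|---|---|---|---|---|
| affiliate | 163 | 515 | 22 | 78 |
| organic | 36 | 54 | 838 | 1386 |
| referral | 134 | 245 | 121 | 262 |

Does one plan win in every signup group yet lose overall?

Yes

Affiliate: the Basic plan 163/515 = 31.7%, the annual plan 22/78 = 28.2% → the Basic plan
Organic: the Basic plan 36/54 = 66.7%, the annual plan 838/1386 = 60.5% → the Basic plan
Referral: the Basic plan 134/245 = 54.7%, the annual plan 121/262 = 46.2% → the Basic plan
Overall: the Basic plan 333/814 = 40.9%, the annual plan 981/1726 = 56.8% → the annual plan
The Basic plan wins each signup group but the annual plan wins overall — the comparison reverses. The Basic plan's customers skew toward affiliate, which has a lower base rate.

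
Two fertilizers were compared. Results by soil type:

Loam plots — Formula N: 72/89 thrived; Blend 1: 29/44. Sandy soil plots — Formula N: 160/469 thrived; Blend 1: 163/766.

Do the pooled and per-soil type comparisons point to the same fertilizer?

Loam: Formula N 72/89 = 80.9%, Blend 1 29/44 = 65.9% → Formula N
Sandy soil: Formula N 160/469 = 34.1%, Blend 1 163/766 = 21.3% → Formula N
Overall: Formula N 232/558 = 41.6%, Blend 1 192/810 = 23.7% → Formula N
Formula N wins overall and in every soil group — no reversal.

Yes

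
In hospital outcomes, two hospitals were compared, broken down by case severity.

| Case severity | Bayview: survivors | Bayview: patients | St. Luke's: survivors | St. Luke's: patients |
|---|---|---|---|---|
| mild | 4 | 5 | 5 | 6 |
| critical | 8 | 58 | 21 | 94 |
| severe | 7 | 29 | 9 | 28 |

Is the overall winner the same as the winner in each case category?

Mild: Bayview 4/5 = 80.0%, St. Luke's 5/6 = 83.3% → St. Luke's
Critical: Bayview 8/58 = 13.8%, St. Luke's 21/94 = 22.3% → St. Luke's
Severe: Bayview 7/29 = 24.1%, St. Luke's 9/28 = 32.1% → St. Luke's
Overall: Bayview 19/92 = 20.7%, St. Luke's 35/128 = 27.3% → St. Luke's
St. Luke's wins overall and in every case group — no reversal.

Yes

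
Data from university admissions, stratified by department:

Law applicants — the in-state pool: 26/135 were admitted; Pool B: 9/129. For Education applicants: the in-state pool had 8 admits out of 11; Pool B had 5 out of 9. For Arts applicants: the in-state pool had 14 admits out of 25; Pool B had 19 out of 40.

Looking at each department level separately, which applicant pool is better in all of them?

Law: the in-state pool 26/135 = 19.3%, Pool B 9/129 = 7.0% → the in-state pool
Education: the in-state pool 8/11 = 72.7%, Pool B 5/9 = 55.6% → the in-state pool
Arts: the in-state pool 14/25 = 56.0%, Pool B 19/40 = 47.5% → the in-state pool
The in-state pool has the higher rate in all 3 groups.

the in-state pool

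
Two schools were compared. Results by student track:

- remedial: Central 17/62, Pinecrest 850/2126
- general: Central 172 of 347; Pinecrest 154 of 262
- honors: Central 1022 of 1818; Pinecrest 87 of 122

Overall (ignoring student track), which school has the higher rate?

Central

Remedial: Central 17/62 = 27.4%, Pinecrest 850/2126 = 40.0% → Pinecrest
General: Central 172/347 = 49.6%, Pinecrest 154/262 = 58.8% → Pinecrest
Honors: Central 1022/1818 = 56.2%, Pinecrest 87/122 = 71.3% → Pinecrest
Overall: Central 1211/2227 = 54.4%, Pinecrest 1091/2510 = 43.5% → Central
(Pinecrest wins every student group but Central wins overall — Pinecrest's students skew toward the low-rate remedial group.)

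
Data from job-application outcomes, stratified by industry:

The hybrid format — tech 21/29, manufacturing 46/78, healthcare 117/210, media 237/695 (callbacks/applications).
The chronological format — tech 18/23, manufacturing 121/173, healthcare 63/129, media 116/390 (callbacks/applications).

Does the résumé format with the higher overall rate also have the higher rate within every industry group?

Tech: the hybrid format 21/29 = 72.4%, the chronological format 18/23 = 78.3% → the chronological format
Manufacturing: the hybrid format 46/78 = 59.0%, the chronological format 121/173 = 69.9% → the chronological format
Healthcare: the hybrid format 117/210 = 55.7%, the chronological format 63/129 = 48.8% → the hybrid format
Media: the hybrid format 237/695 = 34.1%, the chronological format 116/390 = 29.7% → the hybrid format
Overall: the hybrid format 421/1012 = 41.6%, the chronological format 318/715 = 44.5% → the chronological format
Neither sweeps: the hybrid format wins 2 of 4 groups, the chronological format wins 2. The chronological format wins overall but not every group — no Simpson reversal.

No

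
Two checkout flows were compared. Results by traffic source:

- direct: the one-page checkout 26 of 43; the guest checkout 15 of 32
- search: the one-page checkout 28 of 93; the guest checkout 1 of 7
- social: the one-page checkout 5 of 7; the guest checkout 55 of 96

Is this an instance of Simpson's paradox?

Yes

Direct: the one-page checkout 26/43 = 60.5%, the guest checkout 15/32 = 46.9% → the one-page checkout
Search: the one-page checkout 28/93 = 30.1%, the guest checkout 1/7 = 14.3% → the one-page checkout
Social: the one-page checkout 5/7 = 71.4%, the guest checkout 55/96 = 57.3% → the one-page checkout
Overall: the one-page checkout 59/143 = 41.3%, the guest checkout 71/135 = 52.6% → the guest checkout
The one-page checkout wins each traffic group but the guest checkout wins overall — the comparison reverses. The one-page checkout's sessions skew toward search, which has a lower base rate.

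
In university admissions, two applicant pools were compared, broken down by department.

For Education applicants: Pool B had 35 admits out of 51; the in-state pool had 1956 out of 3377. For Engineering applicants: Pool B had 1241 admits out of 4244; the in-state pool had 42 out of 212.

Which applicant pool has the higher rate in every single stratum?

Pool B

Education: Pool B 35/51 = 68.6%, the in-state pool 1956/3377 = 57.9% → Pool B
Engineering: Pool B 1241/4244 = 29.2%, the in-state pool 42/212 = 19.8% → Pool B
Pool B has the higher rate in both groups.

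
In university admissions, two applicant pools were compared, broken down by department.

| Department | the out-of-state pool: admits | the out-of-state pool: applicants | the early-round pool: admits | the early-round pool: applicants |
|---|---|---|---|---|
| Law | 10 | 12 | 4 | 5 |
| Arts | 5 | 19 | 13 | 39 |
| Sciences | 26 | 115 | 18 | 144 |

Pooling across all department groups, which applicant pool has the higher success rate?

Law: the out-of-state pool 10/12 = 83.3%, the early-round pool 4/5 = 80.0% → the out-of-state pool
Arts: the out-of-state pool 5/19 = 26.3%, the early-round pool 13/39 = 33.3% → the early-round pool
Sciences: the out-of-state pool 26/115 = 22.6%, the early-round pool 18/144 = 12.5% → the out-of-state pool
Overall: the out-of-state pool 41/146 = 28.1%, the early-round pool 35/188 = 18.6% → the out-of-state pool
(Neither sweeps every department group, but the out-of-state pool has the higher pooled rate.)

the out-of-state pool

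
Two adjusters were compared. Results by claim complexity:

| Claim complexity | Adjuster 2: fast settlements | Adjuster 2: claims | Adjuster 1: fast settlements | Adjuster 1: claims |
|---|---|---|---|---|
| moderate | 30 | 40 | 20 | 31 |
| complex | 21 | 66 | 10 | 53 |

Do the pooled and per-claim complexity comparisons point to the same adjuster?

Moderate: Adjuster 2 30/40 = 75.0%, Adjuster 1 20/31 = 64.5% → Adjuster 2
Complex: Adjuster 2 21/66 = 31.8%, Adjuster 1 10/53 = 18.9% → Adjuster 2
Overall: Adjuster 2 51/106 = 48.1%, Adjuster 1 30/84 = 35.7% → Adjuster 2
Adjuster 2 wins overall and in every claim group — no reversal.

Yes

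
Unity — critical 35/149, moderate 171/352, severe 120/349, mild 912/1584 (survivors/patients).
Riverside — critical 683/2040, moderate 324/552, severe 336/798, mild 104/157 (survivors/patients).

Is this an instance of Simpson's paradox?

Yes

Critical: Unity 35/149 = 23.5%, Riverside 683/2040 = 33.5% → Riverside
Moderate: Unity 171/352 = 48.6%, Riverside 324/552 = 58.7% → Riverside
Severe: Unity 120/349 = 34.4%, Riverside 336/798 = 42.1% → Riverside
Mild: Unity 912/1584 = 57.6%, Riverside 104/157 = 66.2% → Riverside
Overall: Unity 1238/2434 = 50.9%, Riverside 1447/3547 = 40.8% → Unity
Riverside wins each case group but Unity wins overall — the comparison reverses. Riverside's patients skew toward critical, which has a lower base rate.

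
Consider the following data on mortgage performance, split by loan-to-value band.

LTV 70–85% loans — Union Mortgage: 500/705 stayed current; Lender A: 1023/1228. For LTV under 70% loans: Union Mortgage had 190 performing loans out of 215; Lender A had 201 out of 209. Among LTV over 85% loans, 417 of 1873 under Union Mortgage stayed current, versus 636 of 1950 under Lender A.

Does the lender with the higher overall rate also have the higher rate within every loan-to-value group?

Yes

LTV 70–85%: Union Mortgage 500/705 = 70.9%, Lender A 1023/1228 = 83.3% → Lender A
LTV under 70%: Union Mortgage 190/215 = 88.4%, Lender A 201/209 = 96.2% → Lender A
LTV over 85%: Union Mortgage 417/1873 = 22.3%, Lender A 636/1950 = 32.6% → Lender A
Overall: Union Mortgage 1107/2793 = 39.6%, Lender A 1860/3387 = 54.9% → Lender A
Lender A wins overall and in every loan-to-value group — no reversal.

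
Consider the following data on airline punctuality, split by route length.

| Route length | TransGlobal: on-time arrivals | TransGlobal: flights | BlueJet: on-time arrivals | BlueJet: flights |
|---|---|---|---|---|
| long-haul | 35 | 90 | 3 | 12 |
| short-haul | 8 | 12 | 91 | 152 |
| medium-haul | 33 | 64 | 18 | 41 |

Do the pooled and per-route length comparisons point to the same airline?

Long-haul: TransGlobal 35/90 = 38.9%, BlueJet 3/12 = 25.0% → TransGlobal
Short-haul: TransGlobal 8/12 = 66.7%, BlueJet 91/152 = 59.9% → TransGlobal
Medium-haul: TransGlobal 33/64 = 51.6%, BlueJet 18/41 = 43.9% → TransGlobal
Overall: TransGlobal 76/166 = 45.8%, BlueJet 112/205 = 54.6% → BlueJet
TransGlobal wins each route group but BlueJet wins overall — the comparison reverses. TransGlobal's flights skew toward long-haul, which has a lower base rate.

No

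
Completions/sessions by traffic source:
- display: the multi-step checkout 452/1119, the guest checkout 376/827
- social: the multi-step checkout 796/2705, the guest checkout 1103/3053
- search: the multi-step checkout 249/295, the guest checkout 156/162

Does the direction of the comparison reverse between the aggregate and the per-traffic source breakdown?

Display: the multi-step checkout 452/1119 = 40.4%, the guest checkout 376/827 = 45.5% → the guest checkout
Social: the multi-step checkout 796/2705 = 29.4%, the guest checkout 1103/3053 = 36.1% → the guest checkout
Search: the multi-step checkout 249/295 = 84.4%, the guest checkout 156/162 = 96.3% → the guest checkout
Overall: the multi-step checkout 1497/4119 = 36.3%, the guest checkout 1635/4042 = 40.5% → the guest checkout
The guest checkout wins overall and in every traffic group — no reversal.

No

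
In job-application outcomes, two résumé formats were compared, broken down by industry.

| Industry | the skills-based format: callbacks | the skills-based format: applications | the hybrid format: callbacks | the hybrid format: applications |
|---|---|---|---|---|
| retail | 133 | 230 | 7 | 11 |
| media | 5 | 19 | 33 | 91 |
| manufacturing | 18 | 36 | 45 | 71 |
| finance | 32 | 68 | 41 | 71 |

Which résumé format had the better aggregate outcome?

the skills-based format

Retail: the skills-based format 133/230 = 57.8%, the hybrid format 7/11 = 63.6% → the hybrid format
Media: the skills-based format 5/19 = 26.3%, the hybrid format 33/91 = 36.3% → the hybrid format
Manufacturing: the skills-based format 18/36 = 50.0%, the hybrid format 45/71 = 63.4% → the hybrid format
Finance: the skills-based format 32/68 = 47.1%, the hybrid format 41/71 = 57.7% → the hybrid format
Overall: the skills-based format 188/353 = 53.3%, the hybrid format 126/244 = 51.6% → the skills-based format
(The hybrid format wins every industry group but the skills-based format wins overall — the hybrid format's applications skew toward the low-rate media group.)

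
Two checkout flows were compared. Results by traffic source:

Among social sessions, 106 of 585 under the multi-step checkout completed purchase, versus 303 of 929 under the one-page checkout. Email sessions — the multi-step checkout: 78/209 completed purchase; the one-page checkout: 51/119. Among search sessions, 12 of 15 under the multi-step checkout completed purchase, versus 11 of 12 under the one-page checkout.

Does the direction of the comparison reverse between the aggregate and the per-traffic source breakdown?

No

Social: the multi-step checkout 106/585 = 18.1%, the one-page checkout 303/929 = 32.6% → the one-page checkout
Email: the multi-step checkout 78/209 = 37.3%, the one-page checkout 51/119 = 42.9% → the one-page checkout
Search: the multi-step checkout 12/15 = 80.0%, the one-page checkout 11/12 = 91.7% → the one-page checkout
Overall: the multi-step checkout 196/809 = 24.2%, the one-page checkout 365/1060 = 34.4% → the one-page checkout
The one-page checkout wins overall and in every traffic group — no reversal.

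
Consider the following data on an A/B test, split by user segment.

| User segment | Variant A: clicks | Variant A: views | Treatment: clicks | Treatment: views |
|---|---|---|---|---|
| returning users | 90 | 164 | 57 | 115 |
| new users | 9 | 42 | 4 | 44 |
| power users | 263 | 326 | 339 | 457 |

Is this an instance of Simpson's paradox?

No

Returning users: Variant A 90/164 = 54.9%, Treatment 57/115 = 49.6% → Variant A
New users: Variant A 9/42 = 21.4%, Treatment 4/44 = 9.1% → Variant A
Power users: Variant A 263/326 = 80.7%, Treatment 339/457 = 74.2% → Variant A
Overall: Variant A 362/532 = 68.0%, Treatment 400/616 = 64.9% → Variant A
Variant A wins overall and in every user group — no reversal.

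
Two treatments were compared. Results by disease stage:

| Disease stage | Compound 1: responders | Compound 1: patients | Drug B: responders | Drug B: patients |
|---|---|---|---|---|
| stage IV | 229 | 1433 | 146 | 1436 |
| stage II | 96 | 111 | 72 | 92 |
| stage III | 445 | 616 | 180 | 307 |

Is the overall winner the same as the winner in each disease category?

Stage IV: Compound 1 229/1433 = 16.0%, Drug B 146/1436 = 10.2% → Compound 1
Stage II: Compound 1 96/111 = 86.5%, Drug B 72/92 = 78.3% → Compound 1
Stage III: Compound 1 445/616 = 72.2%, Drug B 180/307 = 58.6% → Compound 1
Overall: Compound 1 770/2160 = 35.6%, Drug B 398/1835 = 21.7% → Compound 1
Compound 1 wins overall and in every disease group — no reversal.

Yes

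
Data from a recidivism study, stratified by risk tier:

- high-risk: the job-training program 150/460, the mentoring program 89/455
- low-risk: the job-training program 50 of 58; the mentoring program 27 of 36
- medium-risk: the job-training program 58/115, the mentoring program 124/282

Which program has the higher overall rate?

the job-training program

High-risk: the job-training program 150/460 = 32.6%, the mentoring program 89/455 = 19.6% → the job-training program
Low-risk: the job-training program 50/58 = 86.2%, the mentoring program 27/36 = 75.0% → the job-training program
Medium-risk: the job-training program 58/115 = 50.4%, the mentoring program 124/282 = 44.0% → the job-training program
Overall: the job-training program 258/633 = 40.8%, the mentoring program 240/773 = 31.0% → the job-training program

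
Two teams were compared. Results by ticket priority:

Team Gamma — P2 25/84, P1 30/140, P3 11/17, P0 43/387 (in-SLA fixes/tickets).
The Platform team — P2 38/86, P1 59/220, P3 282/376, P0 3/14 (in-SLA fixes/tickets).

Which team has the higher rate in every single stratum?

the Platform team

P2: Team Gamma 25/84 = 29.8%, the Platform team 38/86 = 44.2% → the Platform team
P1: Team Gamma 30/140 = 21.4%, the Platform team 59/220 = 26.8% → the Platform team
P3: Team Gamma 11/17 = 64.7%, the Platform team 282/376 = 75.0% → the Platform team
P0: Team Gamma 43/387 = 11.1%, the Platform team 3/14 = 21.4% → the Platform team
The Platform team has the higher rate in all 4 groups.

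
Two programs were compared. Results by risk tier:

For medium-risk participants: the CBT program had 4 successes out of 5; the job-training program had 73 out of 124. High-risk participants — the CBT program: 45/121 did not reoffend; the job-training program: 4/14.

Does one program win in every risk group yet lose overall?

Medium-risk: the CBT program 4/5 = 80.0%, the job-training program 73/124 = 58.9% → the CBT program
High-risk: the CBT program 45/121 = 37.2%, the job-training program 4/14 = 28.6% → the CBT program
Overall: the CBT program 49/126 = 38.9%, the job-training program 77/138 = 55.8% → the job-training program
The CBT program wins each risk group but the job-training program wins overall — the comparison reverses. The CBT program's participants skew toward high-risk, which has a lower base rate.

Yes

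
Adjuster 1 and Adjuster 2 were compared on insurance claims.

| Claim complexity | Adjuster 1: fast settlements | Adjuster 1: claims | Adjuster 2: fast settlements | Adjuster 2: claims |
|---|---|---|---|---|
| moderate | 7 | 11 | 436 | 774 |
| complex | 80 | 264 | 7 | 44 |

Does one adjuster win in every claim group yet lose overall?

Moderate: Adjuster 1 7/11 = 63.6%, Adjuster 2 436/774 = 56.3% → Adjuster 1
Complex: Adjuster 1 80/264 = 30.3%, Adjuster 2 7/44 = 15.9% → Adjuster 1
Overall: Adjuster 1 87/275 = 31.6%, Adjuster 2 443/818 = 54.2% → Adjuster 2
Adjuster 1 wins each claim group but Adjuster 2 wins overall — the comparison reverses. Adjuster 1's claims skew toward complex, which has a lower base rate.

Yes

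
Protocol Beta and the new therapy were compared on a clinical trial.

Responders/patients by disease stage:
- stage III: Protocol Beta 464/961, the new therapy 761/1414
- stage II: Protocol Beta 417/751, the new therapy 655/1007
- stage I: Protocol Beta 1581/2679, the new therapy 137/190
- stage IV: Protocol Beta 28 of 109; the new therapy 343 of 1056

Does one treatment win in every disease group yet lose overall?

Yes

Stage III: Protocol Beta 464/961 = 48.3%, the new therapy 761/1414 = 53.8% → the new therapy
Stage II: Protocol Beta 417/751 = 55.5%, the new therapy 655/1007 = 65.0% → the new therapy
Stage I: Protocol Beta 1581/2679 = 59.0%, the new therapy 137/190 = 72.1% → the new therapy
Stage IV: Protocol Beta 28/109 = 25.7%, the new therapy 343/1056 = 32.5% → the new therapy
Overall: Protocol Beta 2490/4500 = 55.3%, the new therapy 1896/3667 = 51.7% → Protocol Beta
The new therapy wins each disease group but Protocol Beta wins overall — the comparison reverses. The new therapy's patients skew toward stage IV, which has a lower base rate.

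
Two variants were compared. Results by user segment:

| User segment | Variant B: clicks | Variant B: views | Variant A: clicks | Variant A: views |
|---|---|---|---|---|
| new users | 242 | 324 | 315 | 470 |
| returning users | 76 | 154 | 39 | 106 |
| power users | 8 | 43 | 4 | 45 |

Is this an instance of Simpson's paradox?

New users: Variant B 242/324 = 74.7%, Variant A 315/470 = 67.0% → Variant B
Returning users: Variant B 76/154 = 49.4%, Variant A 39/106 = 36.8% → Variant B
Power users: Variant B 8/43 = 18.6%, Variant A 4/45 = 8.9% → Variant B
Overall: Variant B 326/521 = 62.6%, Variant A 358/621 = 57.6% → Variant B
Variant B wins overall and in every user group — no reversal.

No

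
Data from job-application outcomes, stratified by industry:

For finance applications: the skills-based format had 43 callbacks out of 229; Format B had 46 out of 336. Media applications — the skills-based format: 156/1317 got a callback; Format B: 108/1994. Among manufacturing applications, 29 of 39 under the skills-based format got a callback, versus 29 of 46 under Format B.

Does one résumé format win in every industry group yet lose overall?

Finance: the skills-based format 43/229 = 18.8%, Format B 46/336 = 13.7% → the skills-based format
Media: the skills-based format 156/1317 = 11.8%, Format B 108/1994 = 5.4% → the skills-based format
Manufacturing: the skills-based format 29/39 = 74.4%, Format B 29/46 = 63.0% → the skills-based format
Overall: the skills-based format 228/1585 = 14.4%, Format B 183/2376 = 7.7% → the skills-based format
The skills-based format wins overall and in every industry group — no reversal.

No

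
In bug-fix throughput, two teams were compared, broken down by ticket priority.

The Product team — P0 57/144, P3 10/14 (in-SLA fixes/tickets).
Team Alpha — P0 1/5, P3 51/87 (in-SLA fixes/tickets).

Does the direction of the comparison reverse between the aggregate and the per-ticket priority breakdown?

P0: the Product team 57/144 = 39.6%, Team Alpha 1/5 = 20.0% → the Product team
P3: the Product team 10/14 = 71.4%, Team Alpha 51/87 = 58.6% → the Product team
Overall: the Product team 67/158 = 42.4%, Team Alpha 52/92 = 56.5% → Team Alpha
The Product team wins each ticket group but Team Alpha wins overall — the comparison reverses. The Product team's tickets skew toward P0, which has a lower base rate.

Yes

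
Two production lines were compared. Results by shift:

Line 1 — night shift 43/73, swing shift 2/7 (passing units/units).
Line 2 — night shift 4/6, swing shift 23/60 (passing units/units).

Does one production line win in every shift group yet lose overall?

Yes

Night shift: Line 1 43/73 = 58.9%, Line 2 4/6 = 66.7% → Line 2
Swing shift: Line 1 2/7 = 28.6%, Line 2 23/60 = 38.3% → Line 2
Overall: Line 1 45/80 = 56.2%, Line 2 27/66 = 40.9% → Line 1
Line 2 wins each shift group but Line 1 wins overall — the comparison reverses. Line 2's units skew toward swing shift, which has a lower base rate.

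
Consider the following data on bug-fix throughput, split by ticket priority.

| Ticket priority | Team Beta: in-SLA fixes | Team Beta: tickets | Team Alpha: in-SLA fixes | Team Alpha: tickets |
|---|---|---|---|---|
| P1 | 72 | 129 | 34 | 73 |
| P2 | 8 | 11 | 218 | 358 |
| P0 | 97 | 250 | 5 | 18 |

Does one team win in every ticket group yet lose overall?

Yes

P1: Team Beta 72/129 = 55.8%, Team Alpha 34/73 = 46.6% → Team Beta
P2: Team Beta 8/11 = 72.7%, Team Alpha 218/358 = 60.9% → Team Beta
P0: Team Beta 97/250 = 38.8%, Team Alpha 5/18 = 27.8% → Team Beta
Overall: Team Beta 177/390 = 45.4%, Team Alpha 257/449 = 57.2% → Team Alpha
Team Beta wins each ticket group but Team Alpha wins overall — the comparison reverses. Team Beta's tickets skew toward P0, which has a lower base rate.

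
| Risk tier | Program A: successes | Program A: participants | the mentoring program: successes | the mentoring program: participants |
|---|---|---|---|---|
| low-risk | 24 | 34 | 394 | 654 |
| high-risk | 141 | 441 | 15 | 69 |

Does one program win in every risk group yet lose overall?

Low-risk: Program A 24/34 = 70.6%, the mentoring program 394/654 = 60.2% → Program A
High-risk: Program A 141/441 = 32.0%, the mentoring program 15/69 = 21.7% → Program A
Overall: Program A 165/475 = 34.7%, the mentoring program 409/723 = 56.6% → the mentoring program
Program A wins each risk group but the mentoring program wins overall — the comparison reverses. Program A's participants skew toward high-risk, which has a lower base rate.

Yes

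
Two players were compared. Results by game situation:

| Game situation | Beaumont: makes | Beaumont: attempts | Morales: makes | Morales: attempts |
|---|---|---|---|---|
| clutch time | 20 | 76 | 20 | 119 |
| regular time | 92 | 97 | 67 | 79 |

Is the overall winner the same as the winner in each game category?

Yes

Clutch time: Beaumont 20/76 = 26.3%, Morales 20/119 = 16.8% → Beaumont
Regular time: Beaumont 92/97 = 94.8%, Morales 67/79 = 84.8% → Beaumont
Overall: Beaumont 112/173 = 64.7%, Morales 87/198 = 43.9% → Beaumont
Beaumont wins overall and in every game group — no reversal.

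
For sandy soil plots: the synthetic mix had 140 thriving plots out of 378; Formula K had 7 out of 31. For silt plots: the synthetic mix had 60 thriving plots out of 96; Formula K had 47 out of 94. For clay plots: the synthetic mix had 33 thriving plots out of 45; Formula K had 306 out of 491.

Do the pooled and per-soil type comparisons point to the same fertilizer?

Sandy soil: the synthetic mix 140/378 = 37.0%, Formula K 7/31 = 22.6% → the synthetic mix
Silt: the synthetic mix 60/96 = 62.5%, Formula K 47/94 = 50.0% → the synthetic mix
Clay: the synthetic mix 33/45 = 73.3%, Formula K 306/491 = 62.3% → the synthetic mix
Overall: the synthetic mix 233/519 = 44.9%, Formula K 360/616 = 58.4% → Formula K
The synthetic mix wins each soil group but Formula K wins overall — the comparison reverses. The synthetic mix's plots skew toward sandy soil, which has a lower base rate.

No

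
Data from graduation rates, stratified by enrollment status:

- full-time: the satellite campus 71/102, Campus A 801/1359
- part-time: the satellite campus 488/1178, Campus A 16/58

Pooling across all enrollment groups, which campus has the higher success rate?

Campus A

Full-time: the satellite campus 71/102 = 69.6%, Campus A 801/1359 = 58.9% → the satellite campus
Part-time: the satellite campus 488/1178 = 41.4%, Campus A 16/58 = 27.6% → the satellite campus
Overall: the satellite campus 559/1280 = 43.7%, Campus A 817/1417 = 57.7% → Campus A
(The satellite campus wins every enrollment group but Campus A wins overall — the satellite campus's students skew toward the low-rate part-time group.)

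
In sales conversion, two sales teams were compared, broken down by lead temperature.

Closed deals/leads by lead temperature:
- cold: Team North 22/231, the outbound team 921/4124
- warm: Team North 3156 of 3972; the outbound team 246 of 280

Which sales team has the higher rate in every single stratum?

the outbound team

Cold: Team North 22/231 = 9.5%, the outbound team 921/4124 = 22.3% → the outbound team
Warm: Team North 3156/3972 = 79.5%, the outbound team 246/280 = 87.9% → the outbound team
The outbound team has the higher rate in both groups.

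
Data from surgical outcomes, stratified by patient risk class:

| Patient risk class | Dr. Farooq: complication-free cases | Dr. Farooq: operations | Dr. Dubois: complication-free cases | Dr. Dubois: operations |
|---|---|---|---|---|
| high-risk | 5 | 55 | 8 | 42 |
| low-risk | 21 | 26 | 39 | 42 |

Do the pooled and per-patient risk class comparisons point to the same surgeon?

High-risk: Dr. Farooq 5/55 = 9.1%, Dr. Dubois 8/42 = 19.0% → Dr. Dubois
Low-risk: Dr. Farooq 21/26 = 80.8%, Dr. Dubois 39/42 = 92.9% → Dr. Dubois
Overall: Dr. Farooq 26/81 = 32.1%, Dr. Dubois 47/84 = 56.0% → Dr. Dubois
Dr. Dubois wins overall and in every patient risk group — no reversal.

Yes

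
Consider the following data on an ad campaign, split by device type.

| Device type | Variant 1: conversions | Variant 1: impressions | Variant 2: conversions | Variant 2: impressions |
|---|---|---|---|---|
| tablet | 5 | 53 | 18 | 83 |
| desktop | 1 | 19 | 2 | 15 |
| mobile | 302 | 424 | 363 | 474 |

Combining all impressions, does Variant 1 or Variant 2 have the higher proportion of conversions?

Variant 2

Tablet: Variant 1 5/53 = 9.4%, Variant 2 18/83 = 21.7% → Variant 2
Desktop: Variant 1 1/19 = 5.3%, Variant 2 2/15 = 13.3% → Variant 2
Mobile: Variant 1 302/424 = 71.2%, Variant 2 363/474 = 76.6% → Variant 2
Overall: Variant 1 308/496 = 62.1%, Variant 2 383/572 = 67.0% → Variant 2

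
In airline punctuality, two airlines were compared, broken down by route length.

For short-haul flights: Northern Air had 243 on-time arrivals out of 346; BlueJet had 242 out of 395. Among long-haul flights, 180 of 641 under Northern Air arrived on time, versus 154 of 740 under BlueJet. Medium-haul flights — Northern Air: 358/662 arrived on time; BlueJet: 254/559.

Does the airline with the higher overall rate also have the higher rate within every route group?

Yes

Short-haul: Northern Air 243/346 = 70.2%, BlueJet 242/395 = 61.3% → Northern Air
Long-haul: Northern Air 180/641 = 28.1%, BlueJet 154/740 = 20.8% → Northern Air
Medium-haul: Northern Air 358/662 = 54.1%, BlueJet 254/559 = 45.4% → Northern Air
Overall: Northern Air 781/1649 = 47.4%, BlueJet 650/1694 = 38.4% → Northern Air
Northern Air wins overall and in every route group — no reversal.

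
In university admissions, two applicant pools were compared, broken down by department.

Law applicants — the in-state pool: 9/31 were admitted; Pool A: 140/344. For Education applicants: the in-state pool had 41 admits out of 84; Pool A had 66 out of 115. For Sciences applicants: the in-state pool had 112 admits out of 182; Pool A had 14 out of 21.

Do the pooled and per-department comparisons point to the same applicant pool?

No

Law: the in-state pool 9/31 = 29.0%, Pool A 140/344 = 40.7% → Pool A
Education: the in-state pool 41/84 = 48.8%, Pool A 66/115 = 57.4% → Pool A
Sciences: the in-state pool 112/182 = 61.5%, Pool A 14/21 = 66.7% → Pool A
Overall: the in-state pool 162/297 = 54.5%, Pool A 220/480 = 45.8% → the in-state pool
Pool A wins each department group but the in-state pool wins overall — the comparison reverses. Pool A's applicants skew toward Law, which has a lower base rate.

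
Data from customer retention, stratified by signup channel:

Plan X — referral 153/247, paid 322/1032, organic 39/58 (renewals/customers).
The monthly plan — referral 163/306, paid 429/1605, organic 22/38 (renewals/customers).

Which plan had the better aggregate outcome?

Referral: Plan X 153/247 = 61.9%, the monthly plan 163/306 = 53.3% → Plan X
Paid: Plan X 322/1032 = 31.2%, the monthly plan 429/1605 = 26.7% → Plan X
Organic: Plan X 39/58 = 67.2%, the monthly plan 22/38 = 57.9% → Plan X
Overall: Plan X 514/1337 = 38.4%, the monthly plan 614/1949 = 31.5% → Plan X

Plan X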